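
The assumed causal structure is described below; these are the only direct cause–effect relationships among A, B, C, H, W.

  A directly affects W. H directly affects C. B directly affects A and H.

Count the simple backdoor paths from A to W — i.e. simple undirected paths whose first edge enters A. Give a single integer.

A backdoor path from A to W is any simple undirected path whose first edge points into A (i.e. leaves A via a parent).
Parents of A: {B}.
No simple path from any parent of A reaches W without revisiting A, so there are no backdoor paths.

0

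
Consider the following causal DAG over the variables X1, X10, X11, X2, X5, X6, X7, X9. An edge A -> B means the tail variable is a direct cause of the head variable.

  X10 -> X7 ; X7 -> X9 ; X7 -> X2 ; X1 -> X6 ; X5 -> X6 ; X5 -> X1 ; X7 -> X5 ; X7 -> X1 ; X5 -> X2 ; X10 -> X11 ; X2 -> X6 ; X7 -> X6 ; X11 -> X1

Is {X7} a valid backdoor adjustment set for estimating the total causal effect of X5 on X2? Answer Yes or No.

Backdoor paths from X5 to X2 (paths whose first edge points into X5):
  P1: X5 <- X7 <- X10 -> X11 -> X1 -> X6 <- X2
  P2: X5 <- X7 -> X1 -> X6 <- X2
  P3: X5 <- X7 -> X2
  P4: X5 <- X7 -> X6 <- X2
Condition 1 (no descendant of X5 in the set): holds — descendants of X5 are {X1, X2, X6}; none are in {X7}.
Condition 2 (every backdoor path blocked by {X7}):
  P1: blocked at chain node X7 ∈ conditioning set.
  P2: blocked at fork node X7 ∈ conditioning set.
  P3: blocked at fork node X7 ∈ conditioning set.
  P4: blocked at fork node X7 ∈ conditioning set.
{X7} satisfies the backdoor criterion.

Yes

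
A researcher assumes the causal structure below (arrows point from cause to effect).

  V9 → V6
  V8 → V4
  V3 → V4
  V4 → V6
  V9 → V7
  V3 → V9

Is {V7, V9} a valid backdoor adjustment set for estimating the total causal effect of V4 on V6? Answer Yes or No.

Yes

Backdoor paths from V4 to V6 (paths whose first edge points into V4):
  P1: V4 <- V3 -> V9 -> V6
Condition 1 (no descendant of V4 in the set): holds — descendants of V4 are {V6}; none are in {V7, V9}.
Condition 2 (every backdoor path blocked by {V7, V9}):
  P1: blocked at chain node V9 ∈ conditioning set.
{V7, V9} satisfies the backdoor criterion.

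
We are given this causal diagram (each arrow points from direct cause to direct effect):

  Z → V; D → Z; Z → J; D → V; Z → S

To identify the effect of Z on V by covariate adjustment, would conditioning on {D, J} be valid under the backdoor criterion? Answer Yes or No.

Backdoor paths from Z to V (paths whose first edge points into Z):
  P1: Z <- D -> V
Condition 1 (no descendant of Z in the set): FAILS — J is a descendant of Z.
Condition 2 (every backdoor path blocked by {D, J}):
  P1: blocked at fork node D ∈ conditioning set.
{D, J} does not satisfy the backdoor criterion.

No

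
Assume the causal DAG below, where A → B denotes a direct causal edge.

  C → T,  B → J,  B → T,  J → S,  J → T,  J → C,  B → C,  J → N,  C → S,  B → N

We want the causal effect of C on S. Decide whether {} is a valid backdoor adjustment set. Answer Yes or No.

Backdoor paths from C to S (paths whose first edge points into C):
  P1: C <- B -> J -> S
  P2: C <- B -> N <- J -> S
  P3: C <- B -> T <- J -> S
  P4: C <- J -> S
Condition 1 (no descendant of C in the set): holds — descendants of C are {S, T}; none are in {}.
Condition 2 (every backdoor path blocked by {}):
  P1: open — no interior node is in the conditioning set.
  P2: blocked at collider N (neither it nor any descendant is in the conditioning set).
  P3: blocked at collider T (neither it nor any descendant is in the conditioning set).
  P4: open — no interior node is in the conditioning set.
{} does not satisfy the backdoor criterion.

No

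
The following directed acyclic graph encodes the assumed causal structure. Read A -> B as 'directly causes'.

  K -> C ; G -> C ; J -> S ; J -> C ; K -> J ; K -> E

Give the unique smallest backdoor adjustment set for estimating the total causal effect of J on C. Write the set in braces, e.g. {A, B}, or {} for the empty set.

Variables eligible for adjustment (non-descendants of J, excluding J and C): {E, G, K}.
Backdoor paths from J to C:
  P1: J <- K -> C
The empty set is not sufficient: P1 (J <- K -> C) has no collider blocking it and no conditioned non-collider, so it is open.
Try {K}:
  P1: blocked at fork node K ∈ conditioning set.
{K} contains no descendant of J and blocks every backdoor path.
No other singleton works — e.g. {G} leaves P1 open — so {K} is the unique smallest valid adjustment set.

{K}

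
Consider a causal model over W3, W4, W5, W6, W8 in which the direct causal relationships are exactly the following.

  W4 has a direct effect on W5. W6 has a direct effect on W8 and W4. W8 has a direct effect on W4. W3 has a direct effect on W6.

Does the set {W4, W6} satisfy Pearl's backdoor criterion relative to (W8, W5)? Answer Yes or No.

Backdoor paths from W8 to W5 (paths whose first edge points into W8):
  P1: W8 <- W6 -> W4 -> W5
Condition 1 (no descendant of W8 in the set): FAILS — W4 is a descendant of W8.
Condition 2 (every backdoor path blocked by {W4, W6}):
  P1: blocked at fork node W6 ∈ conditioning set.
{W4, W6} does not satisfy the backdoor criterion.

No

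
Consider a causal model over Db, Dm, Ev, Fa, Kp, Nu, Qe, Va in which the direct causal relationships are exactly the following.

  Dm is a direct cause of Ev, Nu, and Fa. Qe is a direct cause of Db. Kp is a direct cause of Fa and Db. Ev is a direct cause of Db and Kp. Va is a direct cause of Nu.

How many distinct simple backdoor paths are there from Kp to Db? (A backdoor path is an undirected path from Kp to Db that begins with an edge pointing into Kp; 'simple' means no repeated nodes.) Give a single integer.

A backdoor path from Kp to Db is any simple undirected path whose first edge points into Kp (i.e. leaves Kp via a parent).
Parents of Kp: {Ev}.
Enumerating:
  P1: Kp <- Ev -> Db
That exhausts the simple backdoor paths. Count: 1.

1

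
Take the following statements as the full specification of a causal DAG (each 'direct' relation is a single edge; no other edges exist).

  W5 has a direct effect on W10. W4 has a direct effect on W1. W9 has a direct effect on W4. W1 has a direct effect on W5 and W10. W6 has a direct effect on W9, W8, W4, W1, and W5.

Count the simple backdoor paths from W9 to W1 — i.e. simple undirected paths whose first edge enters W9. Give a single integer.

A backdoor path from W9 to W1 is any simple undirected path whose first edge points into W9 (i.e. leaves W9 via a parent).
Parents of W9: {W6}.
Enumerating:
  P1: W9 <- W6 -> W4 -> W1
  P2: W9 <- W6 -> W1
  P3: W9 <- W6 -> W5 <- W1
  P4: W9 <- W6 -> W5 -> W10 <- W1
That exhausts the simple backdoor paths. Count: 4.

4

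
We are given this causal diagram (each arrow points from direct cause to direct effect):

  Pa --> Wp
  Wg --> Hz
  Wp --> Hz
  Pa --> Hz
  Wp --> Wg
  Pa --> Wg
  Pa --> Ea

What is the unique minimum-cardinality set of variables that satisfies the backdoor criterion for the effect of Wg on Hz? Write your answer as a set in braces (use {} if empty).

Variables eligible for adjustment (non-descendants of Wg, excluding Wg and Hz): {Ea, Pa, Wp}.
Backdoor paths from Wg to Hz:
  P1: Wg <- Pa -> Wp -> Hz
  P2: Wg <- Pa -> Hz
  P3: Wg <- Wp <- Pa -> Hz
  P4: Wg <- Wp -> Hz
The empty set is not sufficient: P1 (Wg <- Pa -> Wp -> Hz) has no collider blocking it and no conditioned non-collider, so it is open.
Try {Pa, Wp}:
  P1: blocked at fork node Pa ∈ conditioning set.
  P2: blocked at fork node Pa ∈ conditioning set.
  P3: blocked at chain node Wp ∈ conditioning set.
  P4: blocked at fork node Wp ∈ conditioning set.
{Pa, Wp} contains no descendant of Wg and blocks every backdoor path.
Every element of {Pa, Wp} is needed (dropping Pa leaves P2 open; dropping Wp leaves P4 open), so no proper subset is valid.
Among all size-2 subsets of the eligible variables, only {Pa, Wp} blocks every backdoor path, so it is the unique smallest valid adjustment set.

{Pa, Wp}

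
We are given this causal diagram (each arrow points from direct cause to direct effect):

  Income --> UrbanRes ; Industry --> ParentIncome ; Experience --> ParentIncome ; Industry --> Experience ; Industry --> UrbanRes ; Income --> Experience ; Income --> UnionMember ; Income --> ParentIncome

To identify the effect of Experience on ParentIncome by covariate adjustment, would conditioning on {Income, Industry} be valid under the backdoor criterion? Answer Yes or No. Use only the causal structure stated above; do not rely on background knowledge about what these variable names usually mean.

Yes

Backdoor paths from Experience to ParentIncome (paths whose first edge points into Experience):
  P1: Experience <- Income -> UrbanRes <- Industry -> ParentIncome
  P2: Experience <- Income -> ParentIncome
  P3: Experience <- Industry -> UrbanRes <- Income -> ParentIncome
  P4: Experience <- Industry -> ParentIncome
Condition 1 (no descendant of Experience in the set): holds — descendants of Experience are {ParentIncome}; none are in {Income, Industry}.
Condition 2 (every backdoor path blocked by {Income, Industry}):
  P1: blocked at fork node Income ∈ conditioning set.
  P2: blocked at fork node Income ∈ conditioning set.
  P3: blocked at fork node Industry ∈ conditioning set.
  P4: blocked at fork node Industry ∈ conditioning set.
{Income, Industry} satisfies the backdoor criterion.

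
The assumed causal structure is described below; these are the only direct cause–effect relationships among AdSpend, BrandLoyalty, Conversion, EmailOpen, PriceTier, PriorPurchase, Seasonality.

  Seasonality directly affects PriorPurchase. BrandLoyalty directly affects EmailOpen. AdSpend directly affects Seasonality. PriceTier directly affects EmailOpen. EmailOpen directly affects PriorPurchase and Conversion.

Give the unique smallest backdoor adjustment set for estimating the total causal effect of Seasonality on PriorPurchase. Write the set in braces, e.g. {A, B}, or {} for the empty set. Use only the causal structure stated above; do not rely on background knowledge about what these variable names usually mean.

Variables eligible for adjustment (non-descendants of Seasonality, excluding Seasonality and PriorPurchase): {AdSpend, BrandLoyalty, Conversion, EmailOpen, PriceTier}.
Backdoor paths from Seasonality to PriorPurchase:
  (none)
With no backdoor paths the empty set already satisfies the criterion, and it is trivially minimal.

{}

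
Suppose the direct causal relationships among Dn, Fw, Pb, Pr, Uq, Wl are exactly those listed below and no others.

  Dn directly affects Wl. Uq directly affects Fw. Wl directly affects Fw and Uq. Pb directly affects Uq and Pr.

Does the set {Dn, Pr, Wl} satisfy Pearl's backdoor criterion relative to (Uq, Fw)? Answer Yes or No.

Backdoor paths from Uq to Fw (paths whose first edge points into Uq):
  P1: Uq <- Wl -> Fw
Condition 1 (no descendant of Uq in the set): holds — descendants of Uq are {Fw}; none are in {Dn, Pr, Wl}.
Condition 2 (every backdoor path blocked by {Dn, Pr, Wl}):
  P1: blocked at fork node Wl ∈ conditioning set.
{Dn, Pr, Wl} satisfies the backdoor criterion.

Yes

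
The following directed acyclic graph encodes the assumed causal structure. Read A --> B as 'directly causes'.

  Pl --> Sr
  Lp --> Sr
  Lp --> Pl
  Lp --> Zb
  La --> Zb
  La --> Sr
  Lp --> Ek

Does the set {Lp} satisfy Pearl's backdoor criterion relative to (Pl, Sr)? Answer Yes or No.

Backdoor paths from Pl to Sr (paths whose first edge points into Pl):
  P1: Pl <- Lp -> Zb <- La -> Sr
  P2: Pl <- Lp -> Sr
Condition 1 (no descendant of Pl in the set): holds — descendants of Pl are {Sr}; none are in {Lp}.
Condition 2 (every backdoor path blocked by {Lp}):
  P1: blocked at fork node Lp ∈ conditioning set.
  P2: blocked at fork node Lp ∈ conditioning set.
{Lp} satisfies the backdoor criterion.

Yes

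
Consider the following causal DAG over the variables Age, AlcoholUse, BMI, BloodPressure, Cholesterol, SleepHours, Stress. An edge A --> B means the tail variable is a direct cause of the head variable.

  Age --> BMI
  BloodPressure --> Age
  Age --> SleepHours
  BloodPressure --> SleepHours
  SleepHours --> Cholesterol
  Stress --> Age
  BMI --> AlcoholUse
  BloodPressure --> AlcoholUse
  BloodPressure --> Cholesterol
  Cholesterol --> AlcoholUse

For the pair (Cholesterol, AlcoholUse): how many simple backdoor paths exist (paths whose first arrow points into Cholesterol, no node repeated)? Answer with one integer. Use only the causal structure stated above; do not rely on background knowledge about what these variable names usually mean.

A backdoor path from Cholesterol to AlcoholUse is any simple undirected path whose first edge points into Cholesterol (i.e. leaves Cholesterol via a parent).
Parents of Cholesterol: {BloodPressure, SleepHours}.
Enumerating:
  P1: Cholesterol <- BloodPressure -> Age -> BMI -> AlcoholUse
  P2: Cholesterol <- BloodPressure -> SleepHours <- Age -> BMI -> AlcoholUse
  P3: Cholesterol <- BloodPressure -> AlcoholUse
  P4: Cholesterol <- SleepHours <- BloodPressure -> Age -> BMI -> AlcoholUse
  P5: Cholesterol <- SleepHours <- BloodPressure -> AlcoholUse
  P6: Cholesterol <- SleepHours <- Age <- BloodPressure -> AlcoholUse
  P7: Cholesterol <- SleepHours <- Age -> BMI -> AlcoholUse
That exhausts the simple backdoor paths. Count: 7.

7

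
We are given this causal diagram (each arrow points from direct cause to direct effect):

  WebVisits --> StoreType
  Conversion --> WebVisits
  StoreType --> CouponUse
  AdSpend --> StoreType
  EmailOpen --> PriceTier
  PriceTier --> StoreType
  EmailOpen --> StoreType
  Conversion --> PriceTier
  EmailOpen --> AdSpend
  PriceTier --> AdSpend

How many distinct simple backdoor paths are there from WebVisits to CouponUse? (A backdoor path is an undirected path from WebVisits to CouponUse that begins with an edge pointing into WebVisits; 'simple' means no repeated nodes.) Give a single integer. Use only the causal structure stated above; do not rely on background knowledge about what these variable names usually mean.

5

A backdoor path from WebVisits to CouponUse is any simple undirected path whose first edge points into WebVisits (i.e. leaves WebVisits via a parent).
Parents of WebVisits: {Conversion}.
Enumerating:
  P1: WebVisits <- Conversion -> PriceTier <- EmailOpen -> AdSpend -> StoreType -> CouponUse
  P2: WebVisits <- Conversion -> PriceTier <- EmailOpen -> StoreType -> CouponUse
  P3: WebVisits <- Conversion -> PriceTier -> AdSpend <- EmailOpen -> StoreType -> CouponUse
  P4: WebVisits <- Conversion -> PriceTier -> AdSpend -> StoreType -> CouponUse
  P5: WebVisits <- Conversion -> PriceTier -> StoreType -> CouponUse
That exhausts the simple backdoor paths. Count: 5.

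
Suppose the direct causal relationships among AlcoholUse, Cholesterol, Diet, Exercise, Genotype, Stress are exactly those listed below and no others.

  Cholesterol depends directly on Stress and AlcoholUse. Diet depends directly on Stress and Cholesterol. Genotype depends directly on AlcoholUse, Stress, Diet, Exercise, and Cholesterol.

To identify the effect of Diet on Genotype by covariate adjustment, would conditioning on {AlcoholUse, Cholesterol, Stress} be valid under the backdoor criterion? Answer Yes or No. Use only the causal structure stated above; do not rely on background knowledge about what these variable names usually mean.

Yes

Backdoor paths from Diet to Genotype (paths whose first edge points into Diet):
  P1: Diet <- Stress -> Cholesterol <- AlcoholUse -> Genotype
  P2: Diet <- Stress -> Cholesterol -> Genotype
  P3: Diet <- Stress -> Genotype
  P4: Diet <- Cholesterol <- Stress -> Genotype
  P5: Diet <- Cholesterol <- AlcoholUse -> Genotype
  P6: Diet <- Cholesterol -> Genotype
Condition 1 (no descendant of Diet in the set): holds — descendants of Diet are {Genotype}; none are in {AlcoholUse, Cholesterol, Stress}.
Condition 2 (every backdoor path blocked by {AlcoholUse, Cholesterol, Stress}):
  P1: blocked at fork node Stress ∈ conditioning set.
  P2: blocked at fork node Stress ∈ conditioning set.
  P3: blocked at fork node Stress ∈ conditioning set.
  P4: blocked at chain node Cholesterol ∈ conditioning set.
  P5: blocked at chain node Cholesterol ∈ conditioning set.
  P6: blocked at fork node Cholesterol ∈ conditioning set.
{AlcoholUse, Cholesterol, Stress} satisfies the backdoor criterion.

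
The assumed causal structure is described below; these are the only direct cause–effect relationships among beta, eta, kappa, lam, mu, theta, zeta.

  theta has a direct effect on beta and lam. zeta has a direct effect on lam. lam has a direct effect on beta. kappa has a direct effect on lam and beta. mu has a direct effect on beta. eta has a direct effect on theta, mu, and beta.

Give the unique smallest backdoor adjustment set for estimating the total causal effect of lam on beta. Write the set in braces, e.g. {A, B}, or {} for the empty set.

Variables eligible for adjustment (non-descendants of lam, excluding lam and beta): {eta, kappa, mu, theta, zeta}.
Backdoor paths from lam to beta:
  P1: lam <- theta <- eta -> mu -> beta
  P2: lam <- theta <- eta -> beta
  P3: lam <- theta -> beta
  P4: lam <- kappa -> beta
The empty set is not sufficient: P1 (lam <- theta <- eta -> mu -> beta) has no collider blocking it and no conditioned non-collider, so it is open.
Try {kappa, theta}:
  P1: blocked at chain node theta ∈ conditioning set.
  P2: blocked at chain node theta ∈ conditioning set.
  P3: blocked at fork node theta ∈ conditioning set.
  P4: blocked at fork node kappa ∈ conditioning set.
{kappa, theta} contains no descendant of lam and blocks every backdoor path.
Every element of {kappa, theta} is needed (dropping kappa leaves P4 open; dropping theta leaves P1 open), so no proper subset is valid.
Among all size-2 subsets of the eligible variables, only {kappa, theta} blocks every backdoor path, so it is the unique smallest valid adjustment set.

{kappa, theta}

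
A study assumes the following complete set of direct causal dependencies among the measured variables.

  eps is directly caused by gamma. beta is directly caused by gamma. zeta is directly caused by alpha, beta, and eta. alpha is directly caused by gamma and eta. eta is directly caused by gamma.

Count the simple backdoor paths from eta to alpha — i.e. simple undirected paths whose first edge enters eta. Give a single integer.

A backdoor path from eta to alpha is any simple undirected path whose first edge points into eta (i.e. leaves eta via a parent).
Parents of eta: {gamma}.
Enumerating:
  P1: eta <- gamma -> alpha
  P2: eta <- gamma -> beta -> zeta <- alpha
That exhausts the simple backdoor paths. Count: 2.

2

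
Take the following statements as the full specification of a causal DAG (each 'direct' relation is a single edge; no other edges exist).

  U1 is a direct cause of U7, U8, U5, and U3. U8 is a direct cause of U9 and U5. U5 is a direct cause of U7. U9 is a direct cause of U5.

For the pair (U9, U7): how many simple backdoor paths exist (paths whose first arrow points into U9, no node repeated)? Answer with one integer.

A backdoor path from U9 to U7 is any simple undirected path whose first edge points into U9 (i.e. leaves U9 via a parent).
Parents of U9: {U8}.
Enumerating:
  P1: U9 <- U8 <- U1 -> U5 -> U7
  P2: U9 <- U8 <- U1 -> U7
  P3: U9 <- U8 -> U5 <- U1 -> U7
  P4: U9 <- U8 -> U5 -> U7
That exhausts the simple backdoor paths. Count: 4.

4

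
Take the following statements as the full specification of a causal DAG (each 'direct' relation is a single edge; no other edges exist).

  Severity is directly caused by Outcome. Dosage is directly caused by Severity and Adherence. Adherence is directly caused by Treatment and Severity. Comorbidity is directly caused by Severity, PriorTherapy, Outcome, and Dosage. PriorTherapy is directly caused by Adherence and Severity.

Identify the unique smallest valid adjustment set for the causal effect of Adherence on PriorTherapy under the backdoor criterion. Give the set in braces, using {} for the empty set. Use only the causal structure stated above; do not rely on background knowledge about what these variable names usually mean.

Variables eligible for adjustment (non-descendants of Adherence, excluding Adherence and PriorTherapy): {Outcome, Severity, Treatment}.
Backdoor paths from Adherence to PriorTherapy:
  P1: Adherence <- Severity <- Outcome -> Comorbidity <- PriorTherapy
  P2: Adherence <- Severity -> Dosage -> Comorbidity <- PriorTherapy
  P3: Adherence <- Severity -> PriorTherapy
  P4: Adherence <- Severity -> Comorbidity <- PriorTherapy
The empty set is not sufficient: P3 (Adherence <- Severity -> PriorTherapy) has no collider blocking it and no conditioned non-collider, so it is open.
Try {Severity}:
  P1: blocked at chain node Severity ∈ conditioning set.
  P2: blocked at fork node Severity ∈ conditioning set.
  P3: blocked at fork node Severity ∈ conditioning set.
  P4: blocked at fork node Severity ∈ conditioning set.
{Severity} contains no descendant of Adherence and blocks every backdoor path.
No other singleton works — e.g. {Outcome} leaves P3 open — so {Severity} is the unique smallest valid adjustment set.

{Severity}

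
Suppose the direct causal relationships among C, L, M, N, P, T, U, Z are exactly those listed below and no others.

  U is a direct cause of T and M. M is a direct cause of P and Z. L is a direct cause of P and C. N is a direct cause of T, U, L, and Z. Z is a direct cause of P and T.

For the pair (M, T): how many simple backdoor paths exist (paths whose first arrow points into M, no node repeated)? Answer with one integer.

4

A backdoor path from M to T is any simple undirected path whose first edge points into M (i.e. leaves M via a parent).
Parents of M: {U}.
Enumerating:
  P1: M <- U <- N -> L -> P <- Z -> T
  P2: M <- U <- N -> Z -> T
  P3: M <- U <- N -> T
  P4: M <- U -> T
That exhausts the simple backdoor paths. Count: 4.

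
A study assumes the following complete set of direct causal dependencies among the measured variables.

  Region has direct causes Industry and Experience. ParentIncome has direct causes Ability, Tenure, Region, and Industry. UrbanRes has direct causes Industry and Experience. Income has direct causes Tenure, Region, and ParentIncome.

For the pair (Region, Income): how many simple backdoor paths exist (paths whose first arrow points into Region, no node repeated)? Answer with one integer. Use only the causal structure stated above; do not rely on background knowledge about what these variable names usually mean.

4

A backdoor path from Region to Income is any simple undirected path whose first edge points into Region (i.e. leaves Region via a parent).
Parents of Region: {Experience, Industry}.
Enumerating:
  P1: Region <- Industry -> ParentIncome <- Tenure -> Income
  P2: Region <- Industry -> ParentIncome -> Income
  P3: Region <- Experience -> UrbanRes <- Industry -> ParentIncome <- Tenure -> Income
  P4: Region <- Experience -> UrbanRes <- Industry -> ParentIncome -> Income
That exhausts the simple backdoor paths. Count: 4.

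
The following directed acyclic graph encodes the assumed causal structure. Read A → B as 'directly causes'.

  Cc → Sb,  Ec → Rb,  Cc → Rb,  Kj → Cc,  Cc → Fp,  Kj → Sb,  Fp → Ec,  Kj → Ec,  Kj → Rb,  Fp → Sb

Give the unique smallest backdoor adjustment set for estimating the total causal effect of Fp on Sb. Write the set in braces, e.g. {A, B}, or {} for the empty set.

Variables eligible for adjustment (non-descendants of Fp, excluding Fp and Sb): {Cc, Kj}.
Backdoor paths from Fp to Sb:
  P1: Fp <- Cc <- Kj -> Sb
  P2: Fp <- Cc -> Rb <- Kj -> Sb
  P3: Fp <- Cc -> Rb <- Ec <- Kj -> Sb
  P4: Fp <- Cc -> Sb
The empty set is not sufficient: P1 (Fp <- Cc <- Kj -> Sb) has no collider blocking it and no conditioned non-collider, so it is open.
Try {Cc}:
  P1: blocked at chain node Cc ∈ conditioning set.
  P2: blocked at fork node Cc ∈ conditioning set.
  P3: blocked at fork node Cc ∈ conditioning set.
  P4: blocked at fork node Cc ∈ conditioning set.
{Cc} contains no descendant of Fp and blocks every backdoor path.
No other singleton works — e.g. {Kj} leaves P4 open — so {Cc} is the unique smallest valid adjustment set.

{Cc}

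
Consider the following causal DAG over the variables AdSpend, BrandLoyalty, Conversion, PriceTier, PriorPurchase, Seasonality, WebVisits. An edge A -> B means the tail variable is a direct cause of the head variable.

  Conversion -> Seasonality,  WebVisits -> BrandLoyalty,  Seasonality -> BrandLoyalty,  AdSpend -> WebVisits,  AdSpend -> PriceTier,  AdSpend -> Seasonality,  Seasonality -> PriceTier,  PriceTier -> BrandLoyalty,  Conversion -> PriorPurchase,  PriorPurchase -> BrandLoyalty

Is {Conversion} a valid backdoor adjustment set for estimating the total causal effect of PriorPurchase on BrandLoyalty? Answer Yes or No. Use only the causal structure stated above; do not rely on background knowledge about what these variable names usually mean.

Backdoor paths from PriorPurchase to BrandLoyalty (paths whose first edge points into PriorPurchase):
  P1: PriorPurchase <- Conversion -> Seasonality <- AdSpend -> WebVisits -> BrandLoyalty
  P2: PriorPurchase <- Conversion -> Seasonality <- AdSpend -> PriceTier -> BrandLoyalty
  P3: PriorPurchase <- Conversion -> Seasonality -> PriceTier <- AdSpend -> WebVisits -> BrandLoyalty
  P4: PriorPurchase <- Conversion -> Seasonality -> PriceTier -> BrandLoyalty
  P5: PriorPurchase <- Conversion -> Seasonality -> BrandLoyalty
Condition 1 (no descendant of PriorPurchase in the set): holds — descendants of PriorPurchase are {BrandLoyalty}; none are in {Conversion}.
Condition 2 (every backdoor path blocked by {Conversion}):
  P1: blocked at fork node Conversion ∈ conditioning set.
  P2: blocked at fork node Conversion ∈ conditioning set.
  P3: blocked at fork node Conversion ∈ conditioning set.
  P4: blocked at fork node Conversion ∈ conditioning set.
  P5: blocked at fork node Conversion ∈ conditioning set.
{Conversion} satisfies the backdoor criterion.

Yes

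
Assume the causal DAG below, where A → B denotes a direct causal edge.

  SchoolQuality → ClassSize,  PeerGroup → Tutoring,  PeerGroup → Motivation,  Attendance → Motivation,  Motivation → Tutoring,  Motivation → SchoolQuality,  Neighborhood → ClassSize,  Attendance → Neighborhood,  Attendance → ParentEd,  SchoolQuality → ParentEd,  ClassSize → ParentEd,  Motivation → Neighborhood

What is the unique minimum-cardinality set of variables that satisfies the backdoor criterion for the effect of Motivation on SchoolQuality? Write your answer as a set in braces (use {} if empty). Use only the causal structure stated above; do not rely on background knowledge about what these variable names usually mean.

Variables eligible for adjustment (non-descendants of Motivation, excluding Motivation and SchoolQuality): {Attendance, PeerGroup}.
Backdoor paths from Motivation to SchoolQuality:
  P1: Motivation <- Attendance -> Neighborhood -> ClassSize <- SchoolQuality
  P2: Motivation <- Attendance -> Neighborhood -> ClassSize -> ParentEd <- SchoolQuality
  P3: Motivation <- Attendance -> ParentEd <- SchoolQuality
  P4: Motivation <- Attendance -> ParentEd <- ClassSize <- SchoolQuality
Each backdoor path contains an unconditioned collider, so every path is already blocked with the empty conditioning set:
  P1: blocked at collider ClassSize (neither it nor any descendant is in the conditioning set).
  P2: blocked at collider ParentEd (neither it nor any descendant is in the conditioning set).
  P3: blocked at collider ParentEd (neither it nor any descendant is in the conditioning set).
  P4: blocked at collider ParentEd (neither it nor any descendant is in the conditioning set).
The empty set is therefore the unique smallest valid set.

{}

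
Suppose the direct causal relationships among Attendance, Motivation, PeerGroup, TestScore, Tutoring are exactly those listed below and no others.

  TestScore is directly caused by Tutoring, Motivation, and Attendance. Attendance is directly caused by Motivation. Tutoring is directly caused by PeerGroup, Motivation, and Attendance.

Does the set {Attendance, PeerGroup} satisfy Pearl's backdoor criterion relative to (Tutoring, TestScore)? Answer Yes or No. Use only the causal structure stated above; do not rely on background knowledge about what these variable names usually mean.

Backdoor paths from Tutoring to TestScore (paths whose first edge points into Tutoring):
  P1: Tutoring <- Motivation -> Attendance -> TestScore
  P2: Tutoring <- Motivation -> TestScore
  P3: Tutoring <- Attendance <- Motivation -> TestScore
  P4: Tutoring <- Attendance -> TestScore
Condition 1 (no descendant of Tutoring in the set): holds — descendants of Tutoring are {TestScore}; none are in {Attendance, PeerGroup}.
Condition 2 (every backdoor path blocked by {Attendance, PeerGroup}):
  P1: blocked at chain node Attendance ∈ conditioning set.
  P2: open — no interior node is in the conditioning set.
  P3: blocked at chain node Attendance ∈ conditioning set.
  P4: blocked at fork node Attendance ∈ conditioning set.
{Attendance, PeerGroup} does not satisfy the backdoor criterion.

No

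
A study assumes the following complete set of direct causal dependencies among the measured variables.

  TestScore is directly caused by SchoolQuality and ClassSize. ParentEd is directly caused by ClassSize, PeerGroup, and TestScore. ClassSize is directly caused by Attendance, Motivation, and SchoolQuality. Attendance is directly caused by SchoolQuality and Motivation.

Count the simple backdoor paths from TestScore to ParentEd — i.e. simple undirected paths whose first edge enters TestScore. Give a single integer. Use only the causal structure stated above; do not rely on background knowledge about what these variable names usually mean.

4

A backdoor path from TestScore to ParentEd is any simple undirected path whose first edge points into TestScore (i.e. leaves TestScore via a parent).
Parents of TestScore: {ClassSize, SchoolQuality}.
Enumerating:
  P1: TestScore <- SchoolQuality -> Attendance <- Motivation -> ClassSize -> ParentEd
  P2: TestScore <- SchoolQuality -> Attendance -> ClassSize -> ParentEd
  P3: TestScore <- SchoolQuality -> ClassSize -> ParentEd
  P4: TestScore <- ClassSize -> ParentEd
That exhausts the simple backdoor paths. Count: 4.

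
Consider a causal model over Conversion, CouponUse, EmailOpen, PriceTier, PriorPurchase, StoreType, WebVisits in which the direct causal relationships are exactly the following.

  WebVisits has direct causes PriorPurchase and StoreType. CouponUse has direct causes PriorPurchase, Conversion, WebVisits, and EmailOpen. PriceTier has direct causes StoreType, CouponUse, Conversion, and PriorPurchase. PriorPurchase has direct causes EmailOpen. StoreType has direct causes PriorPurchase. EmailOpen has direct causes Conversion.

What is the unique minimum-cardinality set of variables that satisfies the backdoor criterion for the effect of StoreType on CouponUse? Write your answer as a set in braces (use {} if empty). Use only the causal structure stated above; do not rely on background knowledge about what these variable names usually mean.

Variables eligible for adjustment (non-descendants of StoreType, excluding StoreType and CouponUse): {Conversion, EmailOpen, PriorPurchase}.
Backdoor paths from StoreType to CouponUse:
  P1: StoreType <- PriorPurchase <- EmailOpen <- Conversion -> CouponUse
  P2: StoreType <- PriorPurchase <- EmailOpen <- Conversion -> PriceTier <- CouponUse
  P3: StoreType <- PriorPurchase <- EmailOpen -> CouponUse
  P4: StoreType <- PriorPurchase -> WebVisits -> CouponUse
  P5: StoreType <- PriorPurchase -> CouponUse
  P6: StoreType <- PriorPurchase -> PriceTier <- Conversion -> EmailOpen -> CouponUse
  P7: StoreType <- PriorPurchase -> PriceTier <- Conversion -> CouponUse
  P8: StoreType <- PriorPurchase -> PriceTier <- CouponUse
The empty set is not sufficient: P1 (StoreType <- PriorPurchase <- EmailOpen <- Conversion -> CouponUse) has no collider blocking it and no conditioned non-collider, so it is open.
Try {PriorPurchase}:
  P1: blocked at chain node PriorPurchase ∈ conditioning set.
  P2: blocked at chain node PriorPurchase ∈ conditioning set.
  P3: blocked at chain node PriorPurchase ∈ conditioning set.
  P4: blocked at fork node PriorPurchase ∈ conditioning set.
  P5: blocked at fork node PriorPurchase ∈ conditioning set.
  P6: blocked at fork node PriorPurchase ∈ conditioning set.
  P7: blocked at fork node PriorPurchase ∈ conditioning set.
  P8: blocked at fork node PriorPurchase ∈ conditioning set.
{PriorPurchase} contains no descendant of StoreType and blocks every backdoor path.
No other singleton works — e.g. {Conversion} leaves P3 open — so {PriorPurchase} is the unique smallest valid adjustment set.

{PriorPurchase}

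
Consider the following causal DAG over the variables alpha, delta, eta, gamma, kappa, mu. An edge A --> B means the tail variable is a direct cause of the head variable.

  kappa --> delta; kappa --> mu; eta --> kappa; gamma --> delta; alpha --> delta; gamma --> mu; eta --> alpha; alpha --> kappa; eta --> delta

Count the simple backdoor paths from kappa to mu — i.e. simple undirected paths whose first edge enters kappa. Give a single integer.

A backdoor path from kappa to mu is any simple undirected path whose first edge points into kappa (i.e. leaves kappa via a parent).
Parents of kappa: {alpha, eta}.
Enumerating:
  P1: kappa <- eta -> alpha -> delta <- gamma -> mu
  P2: kappa <- eta -> delta <- gamma -> mu
  P3: kappa <- alpha <- eta -> delta <- gamma -> mu
  P4: kappa <- alpha -> delta <- gamma -> mu
That exhausts the simple backdoor paths. Count: 4.

4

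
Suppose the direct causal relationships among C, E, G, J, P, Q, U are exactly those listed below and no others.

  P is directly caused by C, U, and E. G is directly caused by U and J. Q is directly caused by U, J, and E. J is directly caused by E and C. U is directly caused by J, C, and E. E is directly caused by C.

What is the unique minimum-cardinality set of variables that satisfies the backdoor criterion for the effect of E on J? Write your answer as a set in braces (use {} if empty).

{C}

Variables eligible for adjustment (non-descendants of E, excluding E and J): {C}.
Backdoor paths from E to J:
  P1: E <- C -> J
  P2: E <- C -> U <- J
  P3: E <- C -> U -> G <- J
  P4: E <- C -> U -> Q <- J
  P5: E <- C -> P <- U <- J
  P6: E <- C -> P <- U -> G <- J
  P7: E <- C -> P <- U -> Q <- J
The empty set is not sufficient: P1 (E <- C -> J) has no collider blocking it and no conditioned non-collider, so it is open.
Try {C}:
  P1: blocked at fork node C ∈ conditioning set.
  P2: blocked at fork node C ∈ conditioning set.
  P3: blocked at fork node C ∈ conditioning set.
  P4: blocked at fork node C ∈ conditioning set.
  P5: blocked at fork node C ∈ conditioning set.
  P6: blocked at fork node C ∈ conditioning set.
  P7: blocked at fork node C ∈ conditioning set.
{C} contains no descendant of E and blocks every backdoor path.
{C} is the unique smallest valid adjustment set.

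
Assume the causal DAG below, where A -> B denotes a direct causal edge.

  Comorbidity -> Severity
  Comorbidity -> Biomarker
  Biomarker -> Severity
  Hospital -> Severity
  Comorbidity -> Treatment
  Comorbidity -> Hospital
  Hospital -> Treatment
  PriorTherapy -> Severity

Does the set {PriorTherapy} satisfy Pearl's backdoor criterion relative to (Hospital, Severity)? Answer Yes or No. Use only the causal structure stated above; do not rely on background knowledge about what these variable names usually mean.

Backdoor paths from Hospital to Severity (paths whose first edge points into Hospital):
  P1: Hospital <- Comorbidity -> Biomarker -> Severity
  P2: Hospital <- Comorbidity -> Severity
Condition 1 (no descendant of Hospital in the set): holds — descendants of Hospital are {Severity, Treatment}; none are in {PriorTherapy}.
Condition 2 (every backdoor path blocked by {PriorTherapy}):
  P1: open — no interior node is in the conditioning set.
  P2: open — no interior node is in the conditioning set.
{PriorTherapy} does not satisfy the backdoor criterion.

No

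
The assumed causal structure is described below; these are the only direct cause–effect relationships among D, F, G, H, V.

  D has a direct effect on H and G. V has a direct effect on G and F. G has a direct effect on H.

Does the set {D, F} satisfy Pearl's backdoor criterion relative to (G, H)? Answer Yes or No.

Backdoor paths from G to H (paths whose first edge points into G):
  P1: G <- D -> H
Condition 1 (no descendant of G in the set): holds — descendants of G are {H}; none are in {D, F}.
Condition 2 (every backdoor path blocked by {D, F}):
  P1: blocked at fork node D ∈ conditioning set.
{D, F} satisfies the backdoor criterion.

Yes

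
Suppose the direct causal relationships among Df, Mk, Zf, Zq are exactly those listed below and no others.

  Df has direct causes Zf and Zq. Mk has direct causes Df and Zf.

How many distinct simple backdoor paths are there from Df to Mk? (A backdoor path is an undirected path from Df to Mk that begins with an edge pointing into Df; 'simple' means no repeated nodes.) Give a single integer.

1

A backdoor path from Df to Mk is any simple undirected path whose first edge points into Df (i.e. leaves Df via a parent).
Parents of Df: {Zf, Zq}.
Enumerating:
  P1: Df <- Zf -> Mk
That exhausts the simple backdoor paths. Count: 1.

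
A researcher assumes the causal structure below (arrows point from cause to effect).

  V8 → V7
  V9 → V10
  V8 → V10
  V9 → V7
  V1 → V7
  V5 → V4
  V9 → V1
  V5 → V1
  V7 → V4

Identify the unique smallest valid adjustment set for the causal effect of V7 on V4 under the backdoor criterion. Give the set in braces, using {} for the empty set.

Variables eligible for adjustment (non-descendants of V7, excluding V7 and V4): {V1, V10, V5, V8, V9}.
Backdoor paths from V7 to V4:
  P1: V7 <- V8 -> V10 <- V9 -> V1 <- V5 -> V4
  P2: V7 <- V9 -> V1 <- V5 -> V4
  P3: V7 <- V1 <- V5 -> V4
The empty set is not sufficient: P3 (V7 <- V1 <- V5 -> V4) has no collider blocking it and no conditioned non-collider, so it is open.
Try {V5}:
  P1: blocked at collider V10 (neither it nor any descendant is in the conditioning set).
  P2: blocked at collider V1 (neither it nor any descendant is in the conditioning set).
  P3: blocked at fork node V5 ∈ conditioning set.
{V5} contains no descendant of V7 and blocks every backdoor path.
No other singleton works — e.g. {V8} leaves P3 open — so {V5} is the unique smallest valid adjustment set.

{V5}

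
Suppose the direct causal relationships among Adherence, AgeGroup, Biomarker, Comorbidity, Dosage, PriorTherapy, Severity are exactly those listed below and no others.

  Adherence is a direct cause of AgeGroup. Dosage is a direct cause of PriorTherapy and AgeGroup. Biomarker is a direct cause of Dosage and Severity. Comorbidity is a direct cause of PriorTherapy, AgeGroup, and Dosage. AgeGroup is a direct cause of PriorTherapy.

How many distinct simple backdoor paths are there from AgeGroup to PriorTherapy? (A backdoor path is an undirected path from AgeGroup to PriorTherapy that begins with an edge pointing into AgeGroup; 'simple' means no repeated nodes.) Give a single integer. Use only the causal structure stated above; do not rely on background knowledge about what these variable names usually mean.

4

A backdoor path from AgeGroup to PriorTherapy is any simple undirected path whose first edge points into AgeGroup (i.e. leaves AgeGroup via a parent).
Parents of AgeGroup: {Adherence, Comorbidity, Dosage}.
Enumerating:
  P1: AgeGroup <- Comorbidity -> Dosage -> PriorTherapy
  P2: AgeGroup <- Comorbidity -> PriorTherapy
  P3: AgeGroup <- Dosage <- Comorbidity -> PriorTherapy
  P4: AgeGroup <- Dosage -> PriorTherapy
That exhausts the simple backdoor paths. Count: 4.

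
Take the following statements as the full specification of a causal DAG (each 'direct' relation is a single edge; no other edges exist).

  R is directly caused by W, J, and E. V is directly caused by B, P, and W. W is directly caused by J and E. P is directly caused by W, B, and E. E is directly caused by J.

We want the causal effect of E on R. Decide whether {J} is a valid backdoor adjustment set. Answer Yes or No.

Backdoor paths from E to R (paths whose first edge points into E):
  P1: E <- J -> W -> R
  P2: E <- J -> R
Condition 1 (no descendant of E in the set): holds — descendants of E are {P, R, V, W}; none are in {J}.
Condition 2 (every backdoor path blocked by {J}):
  P1: blocked at fork node J ∈ conditioning set.
  P2: blocked at fork node J ∈ conditioning set.
{J} satisfies the backdoor criterion.

Yes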